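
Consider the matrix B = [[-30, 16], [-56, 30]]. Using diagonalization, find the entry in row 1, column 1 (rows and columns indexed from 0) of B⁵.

Characteristic polynomial: μ^2 - 4 = (μ - 2)(μ + 2), so the eigenvalues are -2, 2.
μ=-2: eigenvector (-4, -7).
μ=2: eigenvector (1, 2).
P = [[-4, 1], [-7, 2]], D = diag(-2, 2), P⁻¹ = [[-2, 1], [-7, 4]].
B⁵ = P·diag(-32, 32)·P⁻¹ = [[-480, 256], [-896, 480]].
The requested entry is 480.

480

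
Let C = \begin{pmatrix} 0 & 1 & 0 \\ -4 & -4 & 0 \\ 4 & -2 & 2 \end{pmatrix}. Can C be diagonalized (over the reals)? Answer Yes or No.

No

Characteristic polynomial: p(μ) = μ^3 + 2μ^2 - 4μ - 8 = (μ - 2)(μ + 2)^2.
μ = -2 has algebraic multiplicity 2; rank(C + 2I) = 2, so geometric multiplicity = 1.
Geometric multiplicity < algebraic multiplicity, so C is not diagonalizable.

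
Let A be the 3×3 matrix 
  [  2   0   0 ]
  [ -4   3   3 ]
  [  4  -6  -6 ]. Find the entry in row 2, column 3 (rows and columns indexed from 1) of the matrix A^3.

27

Characteristic polynomial: r^3 + r^2 - 6r = r(r - 2)(r + 3), so the eigenvalues are -3, 0, 2.
r=0: eigenvector (0, -1, 1).
r=-3: eigenvector (0, -1, 2).
r=2: eigenvector (1, -2, 2).
P = [[0, 0, 1], [-1, -1, -2], [1, 2, 2]], D = diag(0, -3, 2), P⁻¹ = [[-2, -2, -1], [0, 1, 1], [1, 0, 0]].
A³ = P·diag(0, -27, 8)·P⁻¹ = [[8, 0, 0], [-16, 27, 27], [16, -54, -54]].
The requested entry is 27.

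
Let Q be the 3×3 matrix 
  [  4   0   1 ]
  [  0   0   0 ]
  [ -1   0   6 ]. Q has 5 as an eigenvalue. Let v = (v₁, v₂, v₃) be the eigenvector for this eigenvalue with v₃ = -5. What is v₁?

Q − 5I = [[-1, 0, 1], [0, -5, 0], [-1, 0, 1]].
Solving (Q − 5I)v = 0 gives the eigenspace spanned by (-5, 0, -5).
With v₃ = -5, v = (-5, 0, -5), so v₁ = -5.

-5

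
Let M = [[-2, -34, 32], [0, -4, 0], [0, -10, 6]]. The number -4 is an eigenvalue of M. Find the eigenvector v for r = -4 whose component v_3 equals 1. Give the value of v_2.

M + 4I = [[2, -34, 32], [0, 0, 0], [0, -10, 10]].
Solving (M + 4I)v = 0 gives the eigenspace spanned by (1, 1, 1).
With v_3 = 1, v = (1, 1, 1), so v_2 = 1.

1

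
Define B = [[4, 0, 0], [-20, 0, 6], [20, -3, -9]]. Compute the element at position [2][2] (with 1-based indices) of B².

-18

Characteristic polynomial: λ^3 + 5λ^2 - 18λ - 72 = (λ - 4)(λ + 3)(λ + 6), so the eigenvalues are -6, -3, 4.
λ=4: eigenvector (1, -2, 2).
λ=-6: eigenvector (0, 1, -1).
λ=-3: eigenvector (0, 2, -1).
P = [[1, 0, 0], [-2, 1, 2], [2, -1, -1]], D = diag(4, -6, -3), P⁻¹ = [[1, 0, 0], [2, -1, -2], [0, 1, 1]].
B² = P·diag(16, 36, 9)·P⁻¹ = [[16, 0, 0], [40, -18, -54], [-40, 27, 63]].
The requested entry is -18.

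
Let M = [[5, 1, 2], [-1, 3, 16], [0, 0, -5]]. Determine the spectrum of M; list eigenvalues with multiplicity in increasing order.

-5, 4, 4

Characteristic polynomial: p(λ) = λ^3 - 3λ^2 - 24λ + 80 = (λ - 4)^2(λ + 5).
Roots (with multiplicity): -5, 4, 4.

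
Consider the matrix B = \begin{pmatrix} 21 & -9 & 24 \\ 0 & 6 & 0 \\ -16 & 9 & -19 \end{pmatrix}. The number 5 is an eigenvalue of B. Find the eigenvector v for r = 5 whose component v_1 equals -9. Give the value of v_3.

6

B − 5I = [[16, -9, 24], [0, 1, 0], [-16, 9, -24]].
Solving (B − 5I)v = 0 gives the eigenspace spanned by (-9, 0, 6).
With v_1 = -9, v = (-9, 0, 6), so v_3 = 6.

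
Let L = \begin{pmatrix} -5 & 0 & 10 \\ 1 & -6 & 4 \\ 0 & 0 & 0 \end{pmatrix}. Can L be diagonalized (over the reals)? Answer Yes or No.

Characteristic polynomial: p(λ) = λ^3 + 11λ^2 + 30λ = λ(λ + 5)(λ + 6).
All 3 eigenvalues are distinct, so L is diagonalizable.

Yes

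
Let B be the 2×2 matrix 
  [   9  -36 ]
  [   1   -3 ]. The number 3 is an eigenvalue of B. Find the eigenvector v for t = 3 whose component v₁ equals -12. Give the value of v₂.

B − 3I = [[6, -36], [1, -6]].
Solving (B − 3I)v = 0 gives the eigenspace spanned by (-12, -2).
With v₁ = -12, v = (-12, -2), so v₂ = -2.

-2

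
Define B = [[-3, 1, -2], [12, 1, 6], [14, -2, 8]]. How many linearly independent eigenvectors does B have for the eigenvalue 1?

1

B − 1I = [[-4, 1, -2], [12, 0, 6], [14, -2, 7]].
This matrix has rank 2, so its null space has dimension 3 − 2 = 1.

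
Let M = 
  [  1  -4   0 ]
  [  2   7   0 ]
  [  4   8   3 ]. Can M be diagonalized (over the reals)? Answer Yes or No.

Characteristic polynomial: p(s) = s^3 - 11s^2 + 39s - 45 = (s - 5)(s - 3)^2.
s = 3 has algebraic multiplicity 2; rank(M − 3I) = 1, so geometric multiplicity = 2.
Every eigenvalue has geometric = algebraic multiplicity, so M is diagonalizable.

Yes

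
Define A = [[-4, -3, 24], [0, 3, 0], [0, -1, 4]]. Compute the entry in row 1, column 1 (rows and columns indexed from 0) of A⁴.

Characteristic polynomial: μ^3 - 3μ^2 - 16μ + 48 = (μ - 4)(μ - 3)(μ + 4), so the eigenvalues are -4, 3, 4.
μ=4: eigenvector (3, 0, 1).
μ=3: eigenvector (3, 1, 1).
μ=-4: eigenvector (1, 0, 0).
P = [[3, 3, 1], [0, 1, 0], [1, 1, 0]], D = diag(4, 3, -4), P⁻¹ = [[0, -1, 1], [0, 1, 0], [1, 0, -3]].
A⁴ = P·diag(256, 81, 256)·P⁻¹ = [[256, -525, 0], [0, 81, 0], [0, -175, 256]].
The requested entry is 81.

81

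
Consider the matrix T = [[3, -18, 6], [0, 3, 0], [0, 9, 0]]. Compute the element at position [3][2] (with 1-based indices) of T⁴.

243

Characteristic polynomial: λ^3 - 6λ^2 + 9λ = λ(λ - 3)^2, so the eigenvalues are 0, 3, 3.
λ=3: eigenvector (-4, 1, 3).
λ=3: eigenvector (1, 0, 0).
λ=0: eigenvector (-2, 0, 1).
P = [[-4, 1, -2], [1, 0, 0], [3, 0, 1]], D = diag(3, 3, 0), P⁻¹ = [[0, 1, 0], [1, -2, 2], [0, -3, 1]].
T⁴ = P·diag(81, 81, 0)·P⁻¹ = [[81, -486, 162], [0, 81, 0], [0, 243, 0]].
The requested entry is 243.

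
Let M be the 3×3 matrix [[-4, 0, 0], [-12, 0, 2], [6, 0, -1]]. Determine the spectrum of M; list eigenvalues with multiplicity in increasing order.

-4, -1, 0

Characteristic polynomial: p(t) = t^3 + 5t^2 + 4t = t(t + 1)(t + 4).
Roots (with multiplicity): -4, -1, 0.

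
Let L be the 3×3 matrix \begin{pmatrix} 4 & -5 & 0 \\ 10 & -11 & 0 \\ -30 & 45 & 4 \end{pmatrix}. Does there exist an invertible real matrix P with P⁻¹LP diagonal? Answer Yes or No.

Characteristic polynomial: p(s) = s^3 + 3s^2 - 22s - 24 = (s - 4)(s + 1)(s + 6).
All 3 eigenvalues are distinct, so L is diagonalizable.

Yes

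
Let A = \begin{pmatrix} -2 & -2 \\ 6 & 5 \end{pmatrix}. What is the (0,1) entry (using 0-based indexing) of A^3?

Characteristic polynomial: μ^2 - 3μ + 2 = (μ - 2)(μ - 1), so the eigenvalues are 1, 2.
μ=2: eigenvector (1, -2).
μ=1: eigenvector (2, -3).
P = [[1, 2], [-2, -3]], D = diag(2, 1), P⁻¹ = [[-3, -2], [2, 1]].
A³ = P·diag(8, 1)·P⁻¹ = [[-20, -14], [42, 29]].
The requested entry is -14.

-14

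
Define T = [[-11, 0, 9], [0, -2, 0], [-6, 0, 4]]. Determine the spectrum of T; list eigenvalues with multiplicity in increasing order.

-5, -2, -2

Characteristic polynomial: p(r) = r^3 + 9r^2 + 24r + 20 = (r + 2)^2(r + 5).
Roots (with multiplicity): -5, -2, -2.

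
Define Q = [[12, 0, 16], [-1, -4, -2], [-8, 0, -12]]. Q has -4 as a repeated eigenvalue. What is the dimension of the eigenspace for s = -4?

Q + 4I = [[16, 0, 16], [-1, 0, -2], [-8, 0, -8]].
This matrix has rank 2, so its null space has dimension 3 − 2 = 1.

1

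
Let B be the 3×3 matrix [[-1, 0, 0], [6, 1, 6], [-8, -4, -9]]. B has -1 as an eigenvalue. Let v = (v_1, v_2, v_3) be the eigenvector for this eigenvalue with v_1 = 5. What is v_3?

-5

B + 1I = [[0, 0, 0], [6, 2, 6], [-8, -4, -8]].
Solving (B + 1I)v = 0 gives the eigenspace spanned by (5, 0, -5).
With v_1 = 5, v = (5, 0, -5), so v_3 = -5.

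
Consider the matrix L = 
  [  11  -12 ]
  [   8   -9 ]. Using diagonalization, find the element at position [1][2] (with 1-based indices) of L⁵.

-732

Characteristic polynomial: t^2 - 2t - 3 = (t - 3)(t + 1), so the eigenvalues are -1, 3.
t=3: eigenvector (-3, -2).
t=-1: eigenvector (1, 1).
P = [[-3, 1], [-2, 1]], D = diag(3, -1), P⁻¹ = [[-1, 1], [-2, 3]].
L⁵ = P·diag(243, -1)·P⁻¹ = [[731, -732], [488, -489]].
The requested entry is -732.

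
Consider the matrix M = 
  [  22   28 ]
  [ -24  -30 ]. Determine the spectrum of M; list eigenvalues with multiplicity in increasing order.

Characteristic polynomial: p(r) = r^2 + 8r + 12 = (r + 2)(r + 6).
Roots (with multiplicity): -6, -2.

-6, -2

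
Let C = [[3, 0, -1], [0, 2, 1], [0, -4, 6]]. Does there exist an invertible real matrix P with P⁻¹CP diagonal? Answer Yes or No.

Characteristic polynomial: p(r) = r^3 - 11r^2 + 40r - 48 = (r - 4)^2(r - 3).
r = 4 has algebraic multiplicity 2; rank(C − 4I) = 2, so geometric multiplicity = 1.
Geometric multiplicity < algebraic multiplicity, so C is not diagonalizable.

No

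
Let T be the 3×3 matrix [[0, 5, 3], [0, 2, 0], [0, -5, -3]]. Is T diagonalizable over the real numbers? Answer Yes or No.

Characteristic polynomial: p(λ) = λ^3 + λ^2 - 6λ = λ(λ - 2)(λ + 3).
All 3 eigenvalues are distinct, so T is diagonalizable.

Yes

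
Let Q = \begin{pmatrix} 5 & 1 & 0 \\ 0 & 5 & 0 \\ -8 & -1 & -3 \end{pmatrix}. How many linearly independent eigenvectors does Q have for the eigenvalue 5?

1

Q − 5I = [[0, 1, 0], [0, 0, 0], [-8, -1, -8]].
This matrix has rank 2, so its null space has dimension 3 − 2 = 1.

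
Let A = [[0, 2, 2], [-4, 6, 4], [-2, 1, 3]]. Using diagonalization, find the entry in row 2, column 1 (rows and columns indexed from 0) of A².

Characteristic polynomial: r^3 - 9r^2 + 26r - 24 = (r - 4)(r - 3)(r - 2), so the eigenvalues are 2, 3, 4.
r=4: eigenvector (1, 2, 0).
r=3: eigenvector (-2, -4, 1).
r=2: eigenvector (0, 1, -1).
P = [[1, -2, 0], [2, -4, 1], [0, 1, -1]], D = diag(4, 3, 2), P⁻¹ = [[-3, 2, 2], [-2, 1, 1], [-2, 1, 0]].
A² = P·diag(16, 9, 4)·P⁻¹ = [[-12, 14, 14], [-32, 32, 28], [-10, 5, 9]].
The requested entry is 5.

5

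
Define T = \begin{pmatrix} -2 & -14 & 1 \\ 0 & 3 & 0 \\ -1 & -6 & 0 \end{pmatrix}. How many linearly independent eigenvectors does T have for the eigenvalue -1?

1

T + 1I = [[-1, -14, 1], [0, 4, 0], [-1, -6, 1]].
This matrix has rank 2, so its null space has dimension 3 − 2 = 1.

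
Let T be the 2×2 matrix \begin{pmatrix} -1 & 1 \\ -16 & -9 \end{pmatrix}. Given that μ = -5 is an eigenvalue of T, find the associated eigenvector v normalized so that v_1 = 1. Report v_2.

T + 5I = [[4, 1], [-16, -4]].
Solving (T + 5I)v = 0 gives the eigenspace spanned by (1, -4).
With v_1 = 1, v = (1, -4), so v_2 = -4.

-4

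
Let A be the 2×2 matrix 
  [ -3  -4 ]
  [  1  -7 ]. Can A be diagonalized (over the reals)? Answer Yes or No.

No

Characteristic polynomial: p(s) = s^2 + 10s + 25 = (s + 5)^2.
s = -5 has algebraic multiplicity 2; rank(A + 5I) = 1, so geometric multiplicity = 1.
Geometric multiplicity < algebraic multiplicity, so A is not diagonalizable.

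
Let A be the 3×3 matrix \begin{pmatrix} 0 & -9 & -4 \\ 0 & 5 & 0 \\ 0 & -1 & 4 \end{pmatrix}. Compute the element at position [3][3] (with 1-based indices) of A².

Characteristic polynomial: s^3 - 9s^2 + 20s = s(s - 5)(s - 4), so the eigenvalues are 0, 4, 5.
s=0: eigenvector (1, 0, 0).
s=5: eigenvector (-1, 1, -1).
s=4: eigenvector (-1, 0, 1).
P = [[1, -1, -1], [0, 1, 0], [0, -1, 1]], D = diag(0, 5, 4), P⁻¹ = [[1, 2, 1], [0, 1, 0], [0, 1, 1]].
A² = P·diag(0, 25, 16)·P⁻¹ = [[0, -41, -16], [0, 25, 0], [0, -9, 16]].
The requested entry is 16.

16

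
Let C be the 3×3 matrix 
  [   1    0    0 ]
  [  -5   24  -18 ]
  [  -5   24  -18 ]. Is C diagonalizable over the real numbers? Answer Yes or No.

Yes

Characteristic polynomial: p(λ) = λ^3 - 7λ^2 + 6λ = λ(λ - 6)(λ - 1).
All 3 eigenvalues are distinct, so C is diagonalizable.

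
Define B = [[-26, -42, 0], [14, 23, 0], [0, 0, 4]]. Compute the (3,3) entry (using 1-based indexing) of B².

Characteristic polynomial: r^3 - r^2 - 22r + 40 = (r - 4)(r - 2)(r + 5), so the eigenvalues are -5, 2, 4.
r=2: eigenvector (-3, 2, 0).
r=-5: eigenvector (-2, 1, 0).
r=4: eigenvector (0, 0, 1).
P = [[-3, -2, 0], [2, 1, 0], [0, 0, 1]], D = diag(2, -5, 4), P⁻¹ = [[1, 2, 0], [-2, -3, 0], [0, 0, 1]].
B² = P·diag(4, 25, 16)·P⁻¹ = [[88, 126, 0], [-42, -59, 0], [0, 0, 16]].
The requested entry is 16.

16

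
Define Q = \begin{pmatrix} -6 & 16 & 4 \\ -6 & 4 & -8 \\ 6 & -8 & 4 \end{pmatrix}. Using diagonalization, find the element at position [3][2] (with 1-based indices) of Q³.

-128

Characteristic polynomial: λ^3 - 2λ^2 - 24λ = λ(λ - 6)(λ + 4), so the eigenvalues are -4, 0, 6.
λ=0: eigenvector (2, 1, -1).
λ=-4: eigenvector (-4, -1, 2).
λ=6: eigenvector (1, 1, -1).
P = [[2, -4, 1], [1, -1, 1], [-1, 2, -1]], D = diag(0, -4, 6), P⁻¹ = [[1, 2, 3], [0, 1, 1], [-1, 0, -2]].
Q³ = P·diag(0, -64, 216)·P⁻¹ = [[-216, 256, -176], [-216, 64, -368], [216, -128, 304]].
The requested entry is -128.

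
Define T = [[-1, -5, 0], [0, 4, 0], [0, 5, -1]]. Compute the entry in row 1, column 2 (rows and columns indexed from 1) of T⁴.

Characteristic polynomial: r^3 - 2r^2 - 7r - 4 = (r - 4)(r + 1)^2, so the eigenvalues are -1, -1, 4.
r=-1: eigenvector (1, 0, 0).
r=4: eigenvector (-1, 1, 1).
r=-1: eigenvector (0, 0, 1).
P = [[1, -1, 0], [0, 1, 0], [0, 1, 1]], D = diag(-1, 4, -1), P⁻¹ = [[1, 1, 0], [0, 1, 0], [0, -1, 1]].
T⁴ = P·diag(1, 256, 1)·P⁻¹ = [[1, -255, 0], [0, 256, 0], [0, 255, 1]].
The requested entry is -255.

-255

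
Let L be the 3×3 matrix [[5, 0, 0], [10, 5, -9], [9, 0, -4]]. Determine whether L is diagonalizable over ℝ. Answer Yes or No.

Characteristic polynomial: p(s) = s^3 - 6s^2 - 15s + 100 = (s - 5)^2(s + 4).
s = 5 has algebraic multiplicity 2; rank(L − 5I) = 2, so geometric multiplicity = 1.
Geometric multiplicity < algebraic multiplicity, so L is not diagonalizable.

No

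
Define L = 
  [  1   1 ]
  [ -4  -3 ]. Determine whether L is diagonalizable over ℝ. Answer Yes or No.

No

Characteristic polynomial: p(t) = t^2 + 2t + 1 = (t + 1)^2.
t = -1 has algebraic multiplicity 2; rank(L + 1I) = 1, so geometric multiplicity = 1.
Geometric multiplicity < algebraic multiplicity, so L is not diagonalizable.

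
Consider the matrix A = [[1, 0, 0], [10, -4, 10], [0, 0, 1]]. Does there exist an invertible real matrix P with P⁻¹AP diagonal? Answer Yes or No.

Characteristic polynomial: p(t) = t^3 + 2t^2 - 7t + 4 = (t - 1)^2(t + 4).
t = 1 has algebraic multiplicity 2; rank(A − 1I) = 1, so geometric multiplicity = 2.
Every eigenvalue has geometric = algebraic multiplicity, so A is diagonalizable.

Yes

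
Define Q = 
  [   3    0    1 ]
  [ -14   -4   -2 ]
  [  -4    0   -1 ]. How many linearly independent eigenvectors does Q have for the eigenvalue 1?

Q − 1I = [[2, 0, 1], [-14, -5, -2], [-4, 0, -2]].
This matrix has rank 2, so its null space has dimension 3 − 2 = 1.

1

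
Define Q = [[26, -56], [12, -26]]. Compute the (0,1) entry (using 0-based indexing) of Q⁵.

-896

Characteristic polynomial: μ^2 - 4 = (μ - 2)(μ + 2), so the eigenvalues are -2, 2.
μ=-2: eigenvector (2, 1).
μ=2: eigenvector (7, 3).
P = [[2, 7], [1, 3]], D = diag(-2, 2), P⁻¹ = [[-3, 7], [1, -2]].
Q⁵ = P·diag(-32, 32)·P⁻¹ = [[416, -896], [192, -416]].
The requested entry is -896.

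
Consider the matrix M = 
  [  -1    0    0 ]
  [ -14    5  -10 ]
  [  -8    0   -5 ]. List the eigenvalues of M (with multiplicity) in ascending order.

Characteristic polynomial: p(λ) = λ^3 + λ^2 - 25λ - 25 = (λ - 5)(λ + 1)(λ + 5).
Roots (with multiplicity): -5, -1, 5.

-5, -1, 5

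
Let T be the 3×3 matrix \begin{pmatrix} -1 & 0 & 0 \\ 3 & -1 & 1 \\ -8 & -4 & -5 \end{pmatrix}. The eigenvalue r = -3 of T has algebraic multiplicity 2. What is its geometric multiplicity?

T + 3I = [[2, 0, 0], [3, 2, 1], [-8, -4, -2]].
This matrix has rank 2, so its null space has dimension 3 − 2 = 1.

1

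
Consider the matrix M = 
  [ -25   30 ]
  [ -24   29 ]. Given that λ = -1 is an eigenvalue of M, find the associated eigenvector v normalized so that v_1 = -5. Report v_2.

-4

M + 1I = [[-24, 30], [-24, 30]].
Solving (M + 1I)v = 0 gives the eigenspace spanned by (-5, -4).
With v_1 = -5, v = (-5, -4), so v_2 = -4.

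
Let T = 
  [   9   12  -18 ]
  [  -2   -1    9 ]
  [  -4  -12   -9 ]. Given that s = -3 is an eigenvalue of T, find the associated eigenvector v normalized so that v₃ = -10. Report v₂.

15

T + 3I = [[12, 12, -18], [-2, 2, 9], [-4, -12, -6]].
Solving (T + 3I)v = 0 gives the eigenspace spanned by (-30, 15, -10).
With v₃ = -10, v = (-30, 15, -10), so v₂ = 15.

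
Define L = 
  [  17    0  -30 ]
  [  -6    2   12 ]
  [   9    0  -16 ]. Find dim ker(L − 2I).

L − 2I = [[15, 0, -30], [-6, 0, 12], [9, 0, -18]].
This matrix has rank 1, so its null space has dimension 3 − 1 = 2.

2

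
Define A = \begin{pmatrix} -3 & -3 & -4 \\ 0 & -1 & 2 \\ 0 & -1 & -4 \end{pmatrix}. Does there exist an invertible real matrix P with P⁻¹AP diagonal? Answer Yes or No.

Characteristic polynomial: p(r) = r^3 + 8r^2 + 21r + 18 = (r + 2)(r + 3)^2.
r = -3 has algebraic multiplicity 2; rank(A + 3I) = 2, so geometric multiplicity = 1.
Geometric multiplicity < algebraic multiplicity, so A is not diagonalizable.

No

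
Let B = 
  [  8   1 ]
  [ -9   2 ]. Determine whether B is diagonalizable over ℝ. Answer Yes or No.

Characteristic polynomial: p(s) = s^2 - 10s + 25 = (s - 5)^2.
s = 5 has algebraic multiplicity 2; rank(B − 5I) = 1, so geometric multiplicity = 1.
Geometric multiplicity < algebraic multiplicity, so B is not diagonalizable.

No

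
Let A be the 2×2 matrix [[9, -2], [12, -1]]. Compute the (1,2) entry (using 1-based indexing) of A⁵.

Characteristic polynomial: λ^2 - 8λ + 15 = (λ - 5)(λ - 3), so the eigenvalues are 3, 5.
λ=5: eigenvector (-1, -2).
λ=3: eigenvector (1, 3).
P = [[-1, 1], [-2, 3]], D = diag(5, 3), P⁻¹ = [[-3, 1], [-2, 1]].
A⁵ = P·diag(3125, 243)·P⁻¹ = [[8889, -2882], [17292, -5521]].
The requested entry is -2882.

-2882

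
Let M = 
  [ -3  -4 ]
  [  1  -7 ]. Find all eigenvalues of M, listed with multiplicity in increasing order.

-5, -5

Characteristic polynomial: p(λ) = λ^2 + 10λ + 25 = (λ + 5)^2.
Roots (with multiplicity): -5, -5.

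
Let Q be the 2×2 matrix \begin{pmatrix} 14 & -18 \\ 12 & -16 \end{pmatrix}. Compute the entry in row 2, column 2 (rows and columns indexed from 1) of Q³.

-208

Characteristic polynomial: r^2 + 2r - 8 = (r - 2)(r + 4), so the eigenvalues are -4, 2.
r=-4: eigenvector (1, 1).
r=2: eigenvector (-3, -2).
P = [[1, -3], [1, -2]], D = diag(-4, 2), P⁻¹ = [[-2, 3], [-1, 1]].
Q³ = P·diag(-64, 8)·P⁻¹ = [[152, -216], [144, -208]].
The requested entry is -208.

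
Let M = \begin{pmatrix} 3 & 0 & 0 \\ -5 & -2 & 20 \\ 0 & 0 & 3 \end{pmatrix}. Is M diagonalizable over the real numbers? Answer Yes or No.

Yes

Characteristic polynomial: p(λ) = λ^3 - 4λ^2 - 3λ + 18 = (λ - 3)^2(λ + 2).
λ = 3 has algebraic multiplicity 2; rank(M − 3I) = 1, so geometric multiplicity = 2.
Every eigenvalue has geometric = algebraic multiplicity, so M is diagonalizable.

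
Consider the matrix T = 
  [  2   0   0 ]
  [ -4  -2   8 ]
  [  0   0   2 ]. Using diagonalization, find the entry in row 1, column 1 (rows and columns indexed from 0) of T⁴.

Characteristic polynomial: μ^3 - 2μ^2 - 4μ + 8 = (μ - 2)^2(μ + 2), so the eigenvalues are -2, 2, 2.
μ=2: eigenvector (2, 0, 1).
μ=-2: eigenvector (0, 1, 0).
μ=2: eigenvector (1, -1, 0).
P = [[2, 0, 1], [0, 1, -1], [1, 0, 0]], D = diag(2, -2, 2), P⁻¹ = [[0, 0, 1], [1, 1, -2], [1, 0, -2]].
T⁴ = P·diag(16, 16, 16)·P⁻¹ = [[16, 0, 0], [0, 16, 0], [0, 0, 16]].
The requested entry is 16.

16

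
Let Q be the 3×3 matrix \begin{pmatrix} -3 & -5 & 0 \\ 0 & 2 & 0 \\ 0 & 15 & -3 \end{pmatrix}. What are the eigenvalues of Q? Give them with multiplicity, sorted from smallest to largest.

Characteristic polynomial: p(r) = r^3 + 4r^2 - 3r - 18 = (r - 2)(r + 3)^2.
Roots (with multiplicity): -3, -3, 2.

-3, -3, 2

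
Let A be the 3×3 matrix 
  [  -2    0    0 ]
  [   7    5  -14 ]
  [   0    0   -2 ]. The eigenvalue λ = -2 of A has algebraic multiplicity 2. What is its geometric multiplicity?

A + 2I = [[0, 0, 0], [7, 7, -14], [0, 0, 0]].
This matrix has rank 1, so its null space has dimension 3 − 1 = 2.

2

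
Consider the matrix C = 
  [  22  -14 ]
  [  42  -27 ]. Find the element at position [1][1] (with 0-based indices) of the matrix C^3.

Characteristic polynomial: r^2 + 5r - 6 = (r - 1)(r + 6), so the eigenvalues are -6, 1.
r=1: eigenvector (-2, -3).
r=-6: eigenvector (-1, -2).
P = [[-2, -1], [-3, -2]], D = diag(1, -6), P⁻¹ = [[-2, 1], [3, -2]].
C³ = P·diag(1, -216)·P⁻¹ = [[652, -434], [1302, -867]].
The requested entry is -867.

-867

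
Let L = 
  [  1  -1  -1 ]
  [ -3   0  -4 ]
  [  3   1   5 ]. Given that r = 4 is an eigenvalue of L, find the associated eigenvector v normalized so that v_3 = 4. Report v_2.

-4

L − 4I = [[-3, -1, -1], [-3, -4, -4], [3, 1, 1]].
Solving (L − 4I)v = 0 gives the eigenspace spanned by (0, -4, 4).
With v_3 = 4, v = (0, -4, 4), so v_2 = -4.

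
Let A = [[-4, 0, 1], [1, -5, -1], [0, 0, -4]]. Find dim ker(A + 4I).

A + 4I = [[0, 0, 1], [1, -1, -1], [0, 0, 0]].
This matrix has rank 2, so its null space has dimension 3 − 2 = 1.

1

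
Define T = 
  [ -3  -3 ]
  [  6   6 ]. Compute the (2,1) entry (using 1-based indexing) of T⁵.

Characteristic polynomial: s^2 - 3s = s(s - 3), so the eigenvalues are 0, 3.
s=0: eigenvector (-1, 1).
s=3: eigenvector (-1, 2).
P = [[-1, -1], [1, 2]], D = diag(0, 3), P⁻¹ = [[-2, -1], [1, 1]].
T⁵ = P·diag(0, 243)·P⁻¹ = [[-243, -243], [486, 486]].
The requested entry is 486.

486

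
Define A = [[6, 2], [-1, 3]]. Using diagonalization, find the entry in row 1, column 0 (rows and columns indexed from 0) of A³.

-61

Characteristic polynomial: r^2 - 9r + 20 = (r - 5)(r - 4), so the eigenvalues are 4, 5.
r=4: eigenvector (1, -1).
r=5: eigenvector (2, -1).
P = [[1, 2], [-1, -1]], D = diag(4, 5), P⁻¹ = [[-1, -2], [1, 1]].
A³ = P·diag(64, 125)·P⁻¹ = [[186, 122], [-61, 3]].
The requested entry is -61.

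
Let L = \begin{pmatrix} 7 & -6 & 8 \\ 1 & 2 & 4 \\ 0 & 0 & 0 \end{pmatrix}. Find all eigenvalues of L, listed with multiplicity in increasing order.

0, 4, 5

Characteristic polynomial: p(r) = r^3 - 9r^2 + 20r = r(r - 5)(r - 4).
Roots (with multiplicity): 0, 4, 5.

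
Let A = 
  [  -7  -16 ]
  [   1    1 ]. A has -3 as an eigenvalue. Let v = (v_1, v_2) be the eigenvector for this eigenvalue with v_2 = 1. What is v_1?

-4

A + 3I = [[-4, -16], [1, 4]].
Solving (A + 3I)v = 0 gives the eigenspace spanned by (-4, 1).
With v_2 = 1, v = (-4, 1), so v_1 = -4.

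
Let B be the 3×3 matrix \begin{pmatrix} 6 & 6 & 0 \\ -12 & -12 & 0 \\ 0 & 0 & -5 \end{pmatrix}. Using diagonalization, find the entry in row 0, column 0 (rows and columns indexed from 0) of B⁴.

Characteristic polynomial: μ^3 + 11μ^2 + 30μ = μ(μ + 5)(μ + 6), so the eigenvalues are -6, -5, 0.
μ=-6: eigenvector (-1, 2, 0).
μ=-5: eigenvector (0, 0, 1).
μ=0: eigenvector (-1, 1, 0).
P = [[-1, 0, -1], [2, 0, 1], [0, 1, 0]], D = diag(-6, -5, 0), P⁻¹ = [[1, 1, 0], [0, 0, 1], [-2, -1, 0]].
B⁴ = P·diag(1296, 625, 0)·P⁻¹ = [[-1296, -1296, 0], [2592, 2592, 0], [0, 0, 625]].
The requested entry is -1296.

-1296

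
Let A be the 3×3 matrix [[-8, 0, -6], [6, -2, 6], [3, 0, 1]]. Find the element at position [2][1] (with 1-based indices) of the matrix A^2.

Characteristic polynomial: λ^3 + 9λ^2 + 24λ + 20 = (λ + 2)^2(λ + 5), so the eigenvalues are -5, -2, -2.
λ=-2: eigenvector (1, 0, -1).
λ=-2: eigenvector (0, 1, 0).
λ=-5: eigenvector (2, -2, -1).
P = [[1, 0, 2], [0, 1, -2], [-1, 0, -1]], D = diag(-2, -2, -5), P⁻¹ = [[-1, 0, -2], [2, 1, 2], [1, 0, 1]].
A² = P·diag(4, 4, 25)·P⁻¹ = [[46, 0, 42], [-42, 4, -42], [-21, 0, -17]].
The requested entry is -42.

-42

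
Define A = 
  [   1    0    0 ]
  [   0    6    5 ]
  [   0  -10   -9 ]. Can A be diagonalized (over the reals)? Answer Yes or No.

Yes

Characteristic polynomial: p(r) = r^3 + 2r^2 - 7r + 4 = (r - 1)^2(r + 4).
r = 1 has algebraic multiplicity 2; rank(A − 1I) = 1, so geometric multiplicity = 2.
Every eigenvalue has geometric = algebraic multiplicity, so A is diagonalizable.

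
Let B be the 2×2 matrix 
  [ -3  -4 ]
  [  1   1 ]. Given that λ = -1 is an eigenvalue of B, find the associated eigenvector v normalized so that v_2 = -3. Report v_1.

6

B + 1I = [[-2, -4], [1, 2]].
Solving (B + 1I)v = 0 gives the eigenspace spanned by (6, -3).
With v_2 = -3, v = (6, -3), so v_1 = 6.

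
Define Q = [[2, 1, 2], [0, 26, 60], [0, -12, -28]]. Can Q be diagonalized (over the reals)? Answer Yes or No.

Characteristic polynomial: p(λ) = λ^3 - 12λ + 16 = (λ - 2)^2(λ + 4).
λ = 2 has algebraic multiplicity 2; rank(Q − 2I) = 2, so geometric multiplicity = 1.
Geometric multiplicity < algebraic multiplicity, so Q is not diagonalizable.

No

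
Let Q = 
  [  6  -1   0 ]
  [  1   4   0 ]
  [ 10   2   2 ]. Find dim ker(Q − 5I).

Q − 5I = [[1, -1, 0], [1, -1, 0], [10, 2, -3]].
This matrix has rank 2, so its null space has dimension 3 − 2 = 1.

1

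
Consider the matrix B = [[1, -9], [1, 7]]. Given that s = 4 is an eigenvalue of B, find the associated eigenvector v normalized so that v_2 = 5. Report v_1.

-15

B − 4I = [[-3, -9], [1, 3]].
Solving (B − 4I)v = 0 gives the eigenspace spanned by (-15, 5).
With v_2 = 5, v = (-15, 5), so v_1 = -15.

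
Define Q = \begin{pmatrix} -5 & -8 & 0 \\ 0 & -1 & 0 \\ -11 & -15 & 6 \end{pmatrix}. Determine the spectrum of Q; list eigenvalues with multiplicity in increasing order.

-5, -1, 6

Characteristic polynomial: p(t) = t^3 - 31t - 30 = (t - 6)(t + 1)(t + 5).
Roots (with multiplicity): -5, -1, 6.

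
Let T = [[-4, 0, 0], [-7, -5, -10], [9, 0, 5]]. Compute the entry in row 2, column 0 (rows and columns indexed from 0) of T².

9

Characteristic polynomial: r^3 + 4r^2 - 25r - 100 = (r - 5)(r + 4)(r + 5), so the eigenvalues are -5, -4, 5.
r=5: eigenvector (0, -1, 1).
r=-5: eigenvector (0, 1, 0).
r=-4: eigenvector (1, 3, -1).
P = [[0, 0, 1], [-1, 1, 3], [1, 0, -1]], D = diag(5, -5, -4), P⁻¹ = [[1, 0, 1], [-2, 1, 1], [1, 0, 0]].
T² = P·diag(25, 25, 16)·P⁻¹ = [[16, 0, 0], [-27, 25, 0], [9, 0, 25]].
The requested entry is 9.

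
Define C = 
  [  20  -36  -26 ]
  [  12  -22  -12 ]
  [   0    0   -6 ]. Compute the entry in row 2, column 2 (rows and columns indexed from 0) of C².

Characteristic polynomial: t^3 + 8t^2 + 4t - 48 = (t - 2)(t + 4)(t + 6), so the eigenvalues are -6, -4, 2.
t=-4: eigenvector (3, 2, 0).
t=2: eigenvector (-2, -1, 0).
t=-6: eigenvector (1, 0, 1).
P = [[3, -2, 1], [2, -1, 0], [0, 0, 1]], D = diag(-4, 2, -6), P⁻¹ = [[-1, 2, 1], [-2, 3, 2], [0, 0, 1]].
C² = P·diag(16, 4, 36)·P⁻¹ = [[-32, 72, 68], [-24, 52, 24], [0, 0, 36]].
The requested entry is 36.

36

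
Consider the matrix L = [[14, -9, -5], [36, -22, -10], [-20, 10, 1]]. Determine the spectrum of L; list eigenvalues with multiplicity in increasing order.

-4, -4, 1

Characteristic polynomial: p(r) = r^3 + 7r^2 + 8r - 16 = (r - 1)(r + 4)^2.
Roots (with multiplicity): -4, -4, 1.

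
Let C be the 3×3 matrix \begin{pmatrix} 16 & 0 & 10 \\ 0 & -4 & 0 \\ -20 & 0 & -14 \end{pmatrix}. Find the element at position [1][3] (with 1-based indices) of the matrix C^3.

Characteristic polynomial: t^3 + 2t^2 - 32t - 96 = (t - 6)(t + 4)^2, so the eigenvalues are -4, -4, 6.
t=-4: eigenvector (1, 0, -2).
t=6: eigenvector (1, 0, -1).
t=-4: eigenvector (2, 1, -4).
P = [[1, 1, 2], [0, 0, 1], [-2, -1, -4]], D = diag(-4, 6, -4), P⁻¹ = [[-1, -2, -1], [2, 0, 1], [0, 1, 0]].
C³ = P·diag(-64, 216, -64)·P⁻¹ = [[496, 0, 280], [0, -64, 0], [-560, 0, -344]].
The requested entry is 280.

280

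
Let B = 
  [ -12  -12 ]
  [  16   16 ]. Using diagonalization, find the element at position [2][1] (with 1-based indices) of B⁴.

1024

Characteristic polynomial: μ^2 - 4μ = μ(μ - 4), so the eigenvalues are 0, 4.
μ=0: eigenvector (1, -1).
μ=4: eigenvector (-3, 4).
P = [[1, -3], [-1, 4]], D = diag(0, 4), P⁻¹ = [[4, 3], [1, 1]].
B⁴ = P·diag(0, 256)·P⁻¹ = [[-768, -768], [1024, 1024]].
The requested entry is 1024.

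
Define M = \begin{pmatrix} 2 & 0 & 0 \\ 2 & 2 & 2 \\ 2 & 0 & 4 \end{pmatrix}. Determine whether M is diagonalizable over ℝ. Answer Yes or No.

Yes

Characteristic polynomial: p(s) = s^3 - 8s^2 + 20s - 16 = (s - 4)(s - 2)^2.
s = 2 has algebraic multiplicity 2; rank(M − 2I) = 1, so geometric multiplicity = 2.
Every eigenvalue has geometric = algebraic multiplicity, so M is diagonalizable.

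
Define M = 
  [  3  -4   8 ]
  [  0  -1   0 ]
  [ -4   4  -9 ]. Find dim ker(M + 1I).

M + 1I = [[4, -4, 8], [0, 0, 0], [-4, 4, -8]].
This matrix has rank 1, so its null space has dimension 3 − 1 = 2.

2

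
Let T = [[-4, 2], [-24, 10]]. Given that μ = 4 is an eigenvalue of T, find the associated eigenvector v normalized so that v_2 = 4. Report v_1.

1

T − 4I = [[-8, 2], [-24, 6]].
Solving (T − 4I)v = 0 gives the eigenspace spanned by (1, 4).
With v_2 = 4, v = (1, 4), so v_1 = 1.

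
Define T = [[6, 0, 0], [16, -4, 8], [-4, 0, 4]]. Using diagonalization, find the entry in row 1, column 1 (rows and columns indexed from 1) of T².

36

Characteristic polynomial: μ^3 - 6μ^2 - 16μ + 96 = (μ - 6)(μ - 4)(μ + 4), so the eigenvalues are -4, 4, 6.
μ=4: eigenvector (0, 1, 1).
μ=6: eigenvector (1, 0, -2).
μ=-4: eigenvector (0, -1, 0).
P = [[0, 1, 0], [1, 0, -1], [1, -2, 0]], D = diag(4, 6, -4), P⁻¹ = [[2, 0, 1], [1, 0, 0], [2, -1, 1]].
T² = P·diag(16, 36, 16)·P⁻¹ = [[36, 0, 0], [0, 16, 0], [-40, 0, 16]].
The requested entry is 36.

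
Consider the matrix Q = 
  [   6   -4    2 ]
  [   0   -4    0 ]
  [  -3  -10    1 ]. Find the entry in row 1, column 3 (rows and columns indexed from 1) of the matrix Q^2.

14

Characteristic polynomial: μ^3 - 3μ^2 - 16μ + 48 = (μ - 4)(μ - 3)(μ + 4), so the eigenvalues are -4, 3, 4.
μ=3: eigenvector (-2, 0, 3).
μ=-4: eigenvector (0, 1, 2).
μ=4: eigenvector (1, 0, -1).
P = [[-2, 0, 1], [0, 1, 0], [3, 2, -1]], D = diag(3, -4, 4), P⁻¹ = [[1, -2, 1], [0, 1, 0], [3, -4, 2]].
Q² = P·diag(9, 16, 16)·P⁻¹ = [[30, -28, 14], [0, 16, 0], [-21, 42, -5]].
The requested entry is 14.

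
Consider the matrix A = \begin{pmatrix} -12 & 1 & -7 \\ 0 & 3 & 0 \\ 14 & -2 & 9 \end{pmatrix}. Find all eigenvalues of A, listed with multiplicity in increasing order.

Characteristic polynomial: p(μ) = μ^3 - 19μ + 30 = (μ - 3)(μ - 2)(μ + 5).
Roots (with multiplicity): -5, 2, 3.

-5, 2, 3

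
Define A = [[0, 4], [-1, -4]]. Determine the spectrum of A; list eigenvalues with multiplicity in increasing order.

Characteristic polynomial: p(μ) = μ^2 + 4μ + 4 = (μ + 2)^2.
Roots (with multiplicity): -2, -2.

-2, -2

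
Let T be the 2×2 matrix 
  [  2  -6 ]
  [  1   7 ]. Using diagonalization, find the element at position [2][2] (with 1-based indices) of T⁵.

Characteristic polynomial: λ^2 - 9λ + 20 = (λ - 5)(λ - 4), so the eigenvalues are 4, 5.
λ=4: eigenvector (3, -1).
λ=5: eigenvector (-2, 1).
P = [[3, -2], [-1, 1]], D = diag(4, 5), P⁻¹ = [[1, 2], [1, 3]].
T⁵ = P·diag(1024, 3125)·P⁻¹ = [[-3178, -12606], [2101, 7327]].
The requested entry is 7327.

7327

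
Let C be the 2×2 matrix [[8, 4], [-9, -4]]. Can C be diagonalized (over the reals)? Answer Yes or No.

No

Characteristic polynomial: p(r) = r^2 - 4r + 4 = (r - 2)^2.
r = 2 has algebraic multiplicity 2; rank(C − 2I) = 1, so geometric multiplicity = 1.
Geometric multiplicity < algebraic multiplicity, so C is not diagonalizable.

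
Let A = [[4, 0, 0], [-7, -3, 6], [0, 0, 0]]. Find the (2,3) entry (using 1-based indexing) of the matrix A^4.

-162

Characteristic polynomial: μ^3 - μ^2 - 12μ = μ(μ - 4)(μ + 3), so the eigenvalues are -3, 0, 4.
μ=-3: eigenvector (0, 1, 0).
μ=4: eigenvector (1, -1, 0).
μ=0: eigenvector (0, 2, 1).
P = [[0, 1, 0], [1, -1, 2], [0, 0, 1]], D = diag(-3, 4, 0), P⁻¹ = [[1, 1, -2], [1, 0, 0], [0, 0, 1]].
A⁴ = P·diag(81, 256, 0)·P⁻¹ = [[256, 0, 0], [-175, 81, -162], [0, 0, 0]].
The requested entry is -162.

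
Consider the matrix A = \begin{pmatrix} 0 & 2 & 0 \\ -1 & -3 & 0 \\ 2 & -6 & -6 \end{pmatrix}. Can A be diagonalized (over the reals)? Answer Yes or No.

Yes

Characteristic polynomial: p(t) = t^3 + 9t^2 + 20t + 12 = (t + 1)(t + 2)(t + 6).
All 3 eigenvalues are distinct, so A is diagonalizable.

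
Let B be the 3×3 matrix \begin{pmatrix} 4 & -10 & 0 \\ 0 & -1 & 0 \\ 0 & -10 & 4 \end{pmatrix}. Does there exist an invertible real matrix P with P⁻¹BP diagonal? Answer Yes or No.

Characteristic polynomial: p(t) = t^3 - 7t^2 + 8t + 16 = (t - 4)^2(t + 1).
t = 4 has algebraic multiplicity 2; rank(B − 4I) = 1, so geometric multiplicity = 2.
Every eigenvalue has geometric = algebraic multiplicity, so B is diagonalizable.

Yes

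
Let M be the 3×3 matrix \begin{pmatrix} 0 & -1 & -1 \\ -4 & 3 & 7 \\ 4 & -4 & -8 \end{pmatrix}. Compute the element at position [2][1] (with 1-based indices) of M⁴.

Characteristic polynomial: λ^3 + 5λ^2 + 4λ = λ(λ + 1)(λ + 4), so the eigenvalues are -4, -1, 0.
λ=-4: eigenvector (0, -1, 1).
λ=-1: eigenvector (1, 1, 0).
λ=0: eigenvector (1, -1, 1).
P = [[0, 1, 1], [-1, 1, -1], [1, 0, 1]], D = diag(-4, -1, 0), P⁻¹ = [[-1, 1, 2], [0, 1, 1], [1, -1, -1]].
M⁴ = P·diag(256, 1, 0)·P⁻¹ = [[0, 1, 1], [256, -255, -511], [-256, 256, 512]].
The requested entry is 256.

256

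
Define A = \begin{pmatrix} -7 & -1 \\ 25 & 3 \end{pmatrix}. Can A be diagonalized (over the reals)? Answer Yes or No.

No

Characteristic polynomial: p(t) = t^2 + 4t + 4 = (t + 2)^2.
t = -2 has algebraic multiplicity 2; rank(A + 2I) = 1, so geometric multiplicity = 1.
Geometric multiplicity < algebraic multiplicity, so A is not diagonalizable.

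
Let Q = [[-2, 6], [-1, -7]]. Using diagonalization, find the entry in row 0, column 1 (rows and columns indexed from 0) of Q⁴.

Characteristic polynomial: λ^2 + 9λ + 20 = (λ + 4)(λ + 5), so the eigenvalues are -5, -4.
λ=-4: eigenvector (3, -1).
λ=-5: eigenvector (2, -1).
P = [[3, 2], [-1, -1]], D = diag(-4, -5), P⁻¹ = [[1, 2], [-1, -3]].
Q⁴ = P·diag(256, 625)·P⁻¹ = [[-482, -2214], [369, 1363]].
The requested entry is -2214.

-2214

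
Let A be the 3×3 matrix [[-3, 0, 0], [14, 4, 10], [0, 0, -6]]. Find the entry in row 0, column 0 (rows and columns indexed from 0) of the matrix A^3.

-27

Characteristic polynomial: s^3 + 5s^2 - 18s - 72 = (s - 4)(s + 3)(s + 6), so the eigenvalues are -6, -3, 4.
s=-3: eigenvector (1, -2, 0).
s=4: eigenvector (0, 1, 0).
s=-6: eigenvector (0, -1, 1).
P = [[1, 0, 0], [-2, 1, -1], [0, 0, 1]], D = diag(-3, 4, -6), P⁻¹ = [[1, 0, 0], [2, 1, 1], [0, 0, 1]].
A³ = P·diag(-27, 64, -216)·P⁻¹ = [[-27, 0, 0], [182, 64, 280], [0, 0, -216]].
The requested entry is -27.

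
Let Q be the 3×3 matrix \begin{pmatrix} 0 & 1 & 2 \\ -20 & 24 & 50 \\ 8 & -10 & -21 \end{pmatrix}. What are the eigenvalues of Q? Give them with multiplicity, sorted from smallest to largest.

-1, 2, 2

Characteristic polynomial: p(μ) = μ^3 - 3μ^2 + 4 = (μ - 2)^2(μ + 1).
Roots (with multiplicity): -1, 2, 2.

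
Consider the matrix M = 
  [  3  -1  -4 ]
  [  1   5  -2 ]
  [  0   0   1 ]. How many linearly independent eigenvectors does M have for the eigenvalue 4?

1

M − 4I = [[-1, -1, -4], [1, 1, -2], [0, 0, -3]].
This matrix has rank 2, so its null space has dimension 3 − 2 = 1.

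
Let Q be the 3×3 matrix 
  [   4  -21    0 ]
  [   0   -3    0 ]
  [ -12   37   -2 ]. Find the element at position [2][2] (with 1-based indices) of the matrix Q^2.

Characteristic polynomial: λ^3 + λ^2 - 14λ - 24 = (λ - 4)(λ + 2)(λ + 3), so the eigenvalues are -3, -2, 4.
λ=4: eigenvector (1, 0, -2).
λ=-3: eigenvector (3, 1, -1).
λ=-2: eigenvector (0, 0, 1).
P = [[1, 3, 0], [0, 1, 0], [-2, -1, 1]], D = diag(4, -3, -2), P⁻¹ = [[1, -3, 0], [0, 1, 0], [2, -5, 1]].
Q² = P·diag(16, 9, 4)·P⁻¹ = [[16, -21, 0], [0, 9, 0], [-24, 67, 4]].
The requested entry is 9.

9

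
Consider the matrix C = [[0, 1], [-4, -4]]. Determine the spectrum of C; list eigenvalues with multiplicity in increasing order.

Characteristic polynomial: p(t) = t^2 + 4t + 4 = (t + 2)^2.
Roots (with multiplicity): -2, -2.

-2, -2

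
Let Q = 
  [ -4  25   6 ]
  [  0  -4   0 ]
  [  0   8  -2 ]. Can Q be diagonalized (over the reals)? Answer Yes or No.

Characteristic polynomial: p(t) = t^3 + 10t^2 + 32t + 32 = (t + 2)(t + 4)^2.
t = -4 has algebraic multiplicity 2; rank(Q + 4I) = 2, so geometric multiplicity = 1.
Geometric multiplicity < algebraic multiplicity, so Q is not diagonalizable.

No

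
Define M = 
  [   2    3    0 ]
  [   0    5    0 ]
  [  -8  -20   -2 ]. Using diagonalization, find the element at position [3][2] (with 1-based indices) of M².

Characteristic polynomial: t^3 - 5t^2 - 4t + 20 = (t - 5)(t - 2)(t + 2), so the eigenvalues are -2, 2, 5.
t=5: eigenvector (1, 1, -4).
t=2: eigenvector (1, 0, -2).
t=-2: eigenvector (0, 0, 1).
P = [[1, 1, 0], [1, 0, 0], [-4, -2, 1]], D = diag(5, 2, -2), P⁻¹ = [[0, 1, 0], [1, -1, 0], [2, 2, 1]].
M² = P·diag(25, 4, 4)·P⁻¹ = [[4, 21, 0], [0, 25, 0], [0, -84, 4]].
The requested entry is -84.

-84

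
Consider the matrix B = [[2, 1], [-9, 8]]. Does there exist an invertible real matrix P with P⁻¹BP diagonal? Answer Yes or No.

No

Characteristic polynomial: p(λ) = λ^2 - 10λ + 25 = (λ - 5)^2.
λ = 5 has algebraic multiplicity 2; rank(B − 5I) = 1, so geometric multiplicity = 1.
Geometric multiplicity < algebraic multiplicity, so B is not diagonalizable.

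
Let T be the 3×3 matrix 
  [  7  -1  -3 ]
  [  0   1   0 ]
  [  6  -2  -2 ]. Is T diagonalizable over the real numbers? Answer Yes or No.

Characteristic polynomial: p(μ) = μ^3 - 6μ^2 + 9μ - 4 = (μ - 4)(μ - 1)^2.
μ = 1 has algebraic multiplicity 2; rank(T − 1I) = 2, so geometric multiplicity = 1.
Geometric multiplicity < algebraic multiplicity, so T is not diagonalizable.

No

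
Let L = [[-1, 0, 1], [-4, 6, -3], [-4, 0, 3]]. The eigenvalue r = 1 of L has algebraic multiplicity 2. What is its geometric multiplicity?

1

L − 1I = [[-2, 0, 1], [-4, 5, -3], [-4, 0, 2]].
This matrix has rank 2, so its null space has dimension 3 − 2 = 1.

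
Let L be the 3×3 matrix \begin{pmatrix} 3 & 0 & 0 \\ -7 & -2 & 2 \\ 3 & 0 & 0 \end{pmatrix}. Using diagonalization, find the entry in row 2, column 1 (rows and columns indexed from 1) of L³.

Characteristic polynomial: t^3 - t^2 - 6t = t(t - 3)(t + 2), so the eigenvalues are -2, 0, 3.
t=3: eigenvector (1, -1, 1).
t=0: eigenvector (0, 1, 1).
t=-2: eigenvector (0, 1, 0).
P = [[1, 0, 0], [-1, 1, 1], [1, 1, 0]], D = diag(3, 0, -2), P⁻¹ = [[1, 0, 0], [-1, 0, 1], [2, 1, -1]].
L³ = P·diag(27, 0, -8)·P⁻¹ = [[27, 0, 0], [-43, -8, 8], [27, 0, 0]].
The requested entry is -43.

-43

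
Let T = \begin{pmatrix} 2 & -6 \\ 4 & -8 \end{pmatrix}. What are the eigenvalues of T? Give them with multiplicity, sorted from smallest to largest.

-4, -2

Characteristic polynomial: p(λ) = λ^2 + 6λ + 8 = (λ + 2)(λ + 4).
Roots (with multiplicity): -4, -2.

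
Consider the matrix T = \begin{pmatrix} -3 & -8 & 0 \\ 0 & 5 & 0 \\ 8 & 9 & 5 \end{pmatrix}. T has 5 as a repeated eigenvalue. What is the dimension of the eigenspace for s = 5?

1

T − 5I = [[-8, -8, 0], [0, 0, 0], [8, 9, 0]].
This matrix has rank 2, so its null space has dimension 3 − 2 = 1.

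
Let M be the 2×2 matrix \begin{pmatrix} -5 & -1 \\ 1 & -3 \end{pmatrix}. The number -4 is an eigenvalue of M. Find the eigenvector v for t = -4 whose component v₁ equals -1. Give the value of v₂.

M + 4I = [[-1, -1], [1, 1]].
Solving (M + 4I)v = 0 gives the eigenspace spanned by (-1, 1).
With v₁ = -1, v = (-1, 1), so v₂ = 1.

1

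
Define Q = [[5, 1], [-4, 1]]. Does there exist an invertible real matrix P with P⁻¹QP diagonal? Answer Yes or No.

Characteristic polynomial: p(s) = s^2 - 6s + 9 = (s - 3)^2.
s = 3 has algebraic multiplicity 2; rank(Q − 3I) = 1, so geometric multiplicity = 1.
Geometric multiplicity < algebraic multiplicity, so Q is not diagonalizable.

No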